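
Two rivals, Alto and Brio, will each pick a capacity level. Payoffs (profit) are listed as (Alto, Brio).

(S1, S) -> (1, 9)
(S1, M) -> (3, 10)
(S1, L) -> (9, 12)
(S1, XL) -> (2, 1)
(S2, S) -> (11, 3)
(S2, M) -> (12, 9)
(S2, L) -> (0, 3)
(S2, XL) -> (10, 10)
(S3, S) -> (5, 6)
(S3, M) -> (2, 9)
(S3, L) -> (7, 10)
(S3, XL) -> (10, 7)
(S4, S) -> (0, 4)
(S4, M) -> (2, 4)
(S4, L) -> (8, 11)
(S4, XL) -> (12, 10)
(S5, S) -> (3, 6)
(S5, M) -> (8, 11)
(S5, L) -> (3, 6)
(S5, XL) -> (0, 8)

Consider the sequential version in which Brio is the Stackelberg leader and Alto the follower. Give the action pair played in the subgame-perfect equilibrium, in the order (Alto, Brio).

Work backward from Alto's decision.
- S → Alto plays S2 (best of 1, 11, 5, 0, 3); Brio gets 3.
- M → Alto plays S2 (best of 3, 12, 2, 2, 8); Brio gets 9.
- L → Alto plays S1 (best of 9, 0, 7, 8, 3); Brio gets 12.
- XL → Alto plays S4 (best of 2, 10, 10, 12, 0); Brio gets 10.
Brio's induced payoffs are 3, 9, 12, 10, so Brio commits to L. Subgame-perfect outcome: (S1, L) with payoffs (9, 12).

(S1, L)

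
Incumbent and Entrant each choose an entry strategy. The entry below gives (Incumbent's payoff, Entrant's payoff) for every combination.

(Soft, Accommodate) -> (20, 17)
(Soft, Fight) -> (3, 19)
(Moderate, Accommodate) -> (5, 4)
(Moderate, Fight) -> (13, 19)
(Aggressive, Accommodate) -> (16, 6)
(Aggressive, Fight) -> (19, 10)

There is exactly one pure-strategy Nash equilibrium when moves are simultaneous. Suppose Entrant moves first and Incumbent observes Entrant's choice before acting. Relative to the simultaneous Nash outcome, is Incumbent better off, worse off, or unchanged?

better off

Solve by backward induction (Entrant leads).
- Accommodate → Incumbent plays Soft (best of 20, 5, 16); Entrant gets 17.
- Fight → Incumbent plays Aggressive (best of 3, 13, 19); Entrant gets 10.
Among 17, 10, the best is 17 at Accommodate. Subgame-perfect outcome: (Soft, Accommodate) with payoffs (20, 17).
Now find the simultaneous Nash equilibrium.
Incumbent's best replies: Accommodate→Soft; Fight→Aggressive.
Entrant's best replies: Soft→Fight; Moderate→Fight; Aggressive→Fight.
The unique mutual best reply is (Aggressive, Fight), giving (19, 10).
Incumbent earns 20 sequentially versus 19 at the Nash outcome: better off.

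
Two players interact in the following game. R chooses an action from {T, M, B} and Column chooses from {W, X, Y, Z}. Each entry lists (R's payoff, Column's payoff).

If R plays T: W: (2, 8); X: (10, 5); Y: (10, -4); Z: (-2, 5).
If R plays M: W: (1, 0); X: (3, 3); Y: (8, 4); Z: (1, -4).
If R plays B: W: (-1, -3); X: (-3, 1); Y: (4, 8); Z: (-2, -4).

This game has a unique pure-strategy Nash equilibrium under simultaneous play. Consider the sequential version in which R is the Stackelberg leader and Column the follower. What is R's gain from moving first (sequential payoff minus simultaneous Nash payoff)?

Backward induction with R moving first.
- T: BR = W, leader payoff 2.
- M: BR = Y, leader payoff 8.
- B: BR = Y, leader payoff 4.
Maximizing over 2, 8, 4, R chooses M. Subgame-perfect outcome: (M, Y) with payoffs (8, 4).
For the simultaneous game, intersect best replies.
R's best replies: W→T; X→T; Y→T; Z→M.
Column's best replies: T→W; M→Y; B→Y.
Only (T, W) has each player best-responding; Nash payoffs (2, 8).
R's commitment gain: 8 − 2 = 6.

6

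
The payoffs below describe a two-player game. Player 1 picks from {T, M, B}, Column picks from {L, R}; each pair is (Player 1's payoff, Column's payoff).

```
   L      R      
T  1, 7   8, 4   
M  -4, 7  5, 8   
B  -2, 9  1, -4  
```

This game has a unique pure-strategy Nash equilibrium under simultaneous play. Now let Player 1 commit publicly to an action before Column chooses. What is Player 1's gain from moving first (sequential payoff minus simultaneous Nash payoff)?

Backward induction with Player 1 moving first.
- T → Column plays L (best of 7, 4); Player 1 gets 1.
- M → Column plays R (best of 7, 8); Player 1 gets 5.
- B → Column plays L (best of 9, -4); Player 1 gets -2.
Player 1's induced payoffs are 1, 5, -2, so Player 1 commits to M. Subgame-perfect outcome: (M, R) with payoffs (5, 8).
Under simultaneous play:
Player 1's best replies: L→T; R→T.
Column's best replies: T→L; M→R; B→L.
Only (T, L) has each player best-responding; Nash payoffs (1, 7).
Player 1's commitment gain: 5 − 1 = 4.

4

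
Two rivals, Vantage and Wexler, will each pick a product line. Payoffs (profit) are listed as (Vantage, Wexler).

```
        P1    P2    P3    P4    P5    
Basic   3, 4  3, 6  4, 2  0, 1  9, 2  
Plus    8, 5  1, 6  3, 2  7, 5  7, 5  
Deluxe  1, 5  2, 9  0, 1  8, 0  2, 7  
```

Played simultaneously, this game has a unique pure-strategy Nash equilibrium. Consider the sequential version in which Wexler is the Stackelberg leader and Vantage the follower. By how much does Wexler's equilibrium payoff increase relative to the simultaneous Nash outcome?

0

Solve by backward induction (Wexler leads).
- P1: BR = Plus, leader payoff 5.
- P2: BR = Basic, leader payoff 6.
- P3: BR = Basic, leader payoff 2.
- P4: BR = Deluxe, leader payoff 0.
- P5: BR = Basic, leader payoff 2.
Maximizing over 5, 6, 2, 0, 2, Wexler chooses P2. Subgame-perfect outcome: (Basic, P2) with payoffs (3, 6).
Now find the simultaneous Nash equilibrium.
Vantage's best replies: P1→Plus; P2→Basic; P3→Basic; P4→Deluxe; P5→Basic.
Wexler's best replies: Basic→P2; Plus→P2; Deluxe→P2.
Only (Basic, P2) has each player best-responding; Nash payoffs (3, 6).
Wexler's commitment gain: 6 − 6 = 0.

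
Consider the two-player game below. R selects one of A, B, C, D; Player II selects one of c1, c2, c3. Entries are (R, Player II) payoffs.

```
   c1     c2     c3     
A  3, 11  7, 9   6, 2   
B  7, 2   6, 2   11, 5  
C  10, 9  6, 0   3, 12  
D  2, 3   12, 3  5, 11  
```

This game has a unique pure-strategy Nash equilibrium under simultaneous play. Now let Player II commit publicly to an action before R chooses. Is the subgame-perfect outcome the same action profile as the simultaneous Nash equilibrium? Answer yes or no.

Solve by backward induction (Player II leads).
- c1: R compares 3, 7, 10, 2 and picks C; Player II would get 9.
- c2: R compares 7, 6, 6, 12 and picks D; Player II would get 3.
- c3: R compares 6, 11, 3, 5 and picks B; Player II would get 5.
Player II's induced payoffs are 9, 3, 5, so Player II commits to c1. Subgame-perfect outcome: (C, c1) with payoffs (10, 9).
Now find the simultaneous Nash equilibrium.
R's best replies: c1→C; c2→D; c3→B.
Player II's best replies: A→c1; B→c3; C→c3; D→c3.
Only (B, c3) has each player best-responding; Nash payoffs (11, 5).
Sequential outcome (C, c1) differs from the Nash profile (B, c3).

no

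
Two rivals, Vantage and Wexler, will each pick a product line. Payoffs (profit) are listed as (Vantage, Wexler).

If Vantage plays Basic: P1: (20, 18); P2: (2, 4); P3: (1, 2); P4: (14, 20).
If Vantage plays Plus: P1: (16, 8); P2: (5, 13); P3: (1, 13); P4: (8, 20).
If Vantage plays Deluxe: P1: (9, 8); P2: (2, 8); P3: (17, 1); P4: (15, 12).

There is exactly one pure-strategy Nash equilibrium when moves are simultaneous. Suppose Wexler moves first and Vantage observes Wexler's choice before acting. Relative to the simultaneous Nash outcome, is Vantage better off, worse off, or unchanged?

Backward induction with Wexler moving first.
- P1: BR = Basic, leader payoff 18.
- P2: BR = Plus, leader payoff 13.
- P3: BR = Deluxe, leader payoff 1.
- P4: BR = Deluxe, leader payoff 12.
Among 18, 13, 1, 12, the best is 18 at P1. Subgame-perfect outcome: (Basic, P1) with payoffs (20, 18).
Under simultaneous play:
Vantage's best replies: P1→Basic; P2→Plus; P3→Deluxe; P4→Deluxe.
Wexler's best replies: Basic→P4; Plus→P4; Deluxe→P4.
Only (Deluxe, P4) has each player best-responding; Nash payoffs (15, 12).
Vantage earns 20 sequentially versus 15 at the Nash outcome: better off.

better off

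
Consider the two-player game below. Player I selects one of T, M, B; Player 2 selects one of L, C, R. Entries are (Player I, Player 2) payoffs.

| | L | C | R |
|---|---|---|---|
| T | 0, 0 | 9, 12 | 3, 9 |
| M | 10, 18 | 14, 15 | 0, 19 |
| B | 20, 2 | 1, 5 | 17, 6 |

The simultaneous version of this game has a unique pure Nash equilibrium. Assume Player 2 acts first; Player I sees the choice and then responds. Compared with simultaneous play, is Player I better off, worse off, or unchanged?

Work backward from Player I's decision.
- L: BR = B, leader payoff 2.
- C: BR = M, leader payoff 15.
- R: BR = B, leader payoff 6.
Among 2, 15, 6, the best is 15 at C. Subgame-perfect outcome: (M, C) with payoffs (14, 15).
For the simultaneous game, intersect best replies.
Player I's best replies: L→B; C→M; R→B.
Player 2's best replies: T→C; M→R; B→R.
Only (B, R) has each player best-responding; Nash payoffs (17, 6).
Player I earns 14 sequentially versus 17 at the Nash outcome: worse off.

worse off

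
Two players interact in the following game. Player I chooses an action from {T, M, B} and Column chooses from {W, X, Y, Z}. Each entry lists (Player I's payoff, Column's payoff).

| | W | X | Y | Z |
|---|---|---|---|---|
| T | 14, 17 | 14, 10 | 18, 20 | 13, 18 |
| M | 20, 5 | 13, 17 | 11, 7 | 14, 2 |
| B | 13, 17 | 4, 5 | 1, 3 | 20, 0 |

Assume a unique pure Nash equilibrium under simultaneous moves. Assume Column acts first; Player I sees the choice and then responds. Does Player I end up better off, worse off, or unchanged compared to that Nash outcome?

unchanged

Player I best-responds to each possible Column move:
- W: BR = M, leader payoff 5.
- X: BR = T, leader payoff 10.
- Y: BR = T, leader payoff 20.
- Z: BR = B, leader payoff 0.
Column's induced payoffs are 5, 10, 20, 0, so Column commits to Y. Subgame-perfect outcome: (T, Y) with payoffs (18, 20).
Under simultaneous play:
Player I's best replies: W→M; X→T; Y→T; Z→B.
Column's best replies: T→Y; M→X; B→W.
The unique mutual best reply is (T, Y), giving (18, 20).
Player I earns 18 sequentially versus 18 at the Nash outcome: unchanged.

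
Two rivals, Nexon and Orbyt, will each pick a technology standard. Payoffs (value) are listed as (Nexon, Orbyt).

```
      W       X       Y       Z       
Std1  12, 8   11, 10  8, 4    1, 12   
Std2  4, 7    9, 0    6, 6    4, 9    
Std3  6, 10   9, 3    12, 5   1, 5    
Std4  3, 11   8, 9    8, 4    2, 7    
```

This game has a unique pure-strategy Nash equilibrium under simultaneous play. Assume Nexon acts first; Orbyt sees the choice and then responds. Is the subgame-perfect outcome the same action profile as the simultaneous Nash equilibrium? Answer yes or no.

Solve by backward induction (Nexon leads).
- Std1 → Orbyt plays Z (best of 8, 10, 4, 12); Nexon gets 1.
- Std2 → Orbyt plays Z (best of 7, 0, 6, 9); Nexon gets 4.
- Std3 → Orbyt plays W (best of 10, 3, 5, 5); Nexon gets 6.
- Std4 → Orbyt plays W (best of 11, 9, 4, 7); Nexon gets 3.
Among 1, 4, 6, 3, the best is 6 at Std3. Subgame-perfect outcome: (Std3, W) with payoffs (6, 10).
For the simultaneous game, intersect best replies.
Nexon's best replies: W→Std1; X→Std1; Y→Std3; Z→Std2.
Orbyt's best replies: Std1→Z; Std2→Z; Std3→W; Std4→W.
The unique mutual best reply is (Std2, Z), giving (4, 9).
Sequential outcome (Std3, W) differs from the Nash profile (Std2, Z).

no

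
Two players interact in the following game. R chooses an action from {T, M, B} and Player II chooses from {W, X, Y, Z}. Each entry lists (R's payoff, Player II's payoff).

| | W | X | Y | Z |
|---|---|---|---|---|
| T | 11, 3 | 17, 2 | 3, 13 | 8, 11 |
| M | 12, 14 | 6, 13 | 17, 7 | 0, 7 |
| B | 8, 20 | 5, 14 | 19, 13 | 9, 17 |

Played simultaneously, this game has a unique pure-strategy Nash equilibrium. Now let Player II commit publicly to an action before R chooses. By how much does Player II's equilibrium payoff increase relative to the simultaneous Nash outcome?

Backward induction with Player II moving first.
- W: R compares 11, 12, 8 and picks M; Player II would get 14.
- X: R compares 17, 6, 5 and picks T; Player II would get 2.
- Y: R compares 3, 17, 19 and picks B; Player II would get 13.
- Z: R compares 8, 0, 9 and picks B; Player II would get 17.
Maximizing over 14, 2, 13, 17, Player II chooses Z. Subgame-perfect outcome: (B, Z) with payoffs (9, 17).
Under simultaneous play:
R's best replies: W→M; X→T; Y→B; Z→B.
Player II's best replies: T→Y; M→W; B→W.
The unique mutual best reply is (M, W), giving (12, 14).
Player II's commitment gain: 17 − 14 = 3.

3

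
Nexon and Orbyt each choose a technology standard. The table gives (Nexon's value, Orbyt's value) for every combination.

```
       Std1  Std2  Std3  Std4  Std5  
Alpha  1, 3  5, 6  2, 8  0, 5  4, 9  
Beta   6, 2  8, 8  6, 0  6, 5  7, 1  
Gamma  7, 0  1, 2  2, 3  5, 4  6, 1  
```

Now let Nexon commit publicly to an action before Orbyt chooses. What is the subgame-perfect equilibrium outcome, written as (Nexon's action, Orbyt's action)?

(Beta, Std2)

Orbyt best-responds to each possible Nexon move:
- Alpha: BR = Std5, leader payoff 4.
- Beta: BR = Std2, leader payoff 8.
- Gamma: BR = Std4, leader payoff 5.
Among 4, 8, 5, the best is 8 at Beta. Subgame-perfect outcome: (Beta, Std2) with payoffs (8, 8).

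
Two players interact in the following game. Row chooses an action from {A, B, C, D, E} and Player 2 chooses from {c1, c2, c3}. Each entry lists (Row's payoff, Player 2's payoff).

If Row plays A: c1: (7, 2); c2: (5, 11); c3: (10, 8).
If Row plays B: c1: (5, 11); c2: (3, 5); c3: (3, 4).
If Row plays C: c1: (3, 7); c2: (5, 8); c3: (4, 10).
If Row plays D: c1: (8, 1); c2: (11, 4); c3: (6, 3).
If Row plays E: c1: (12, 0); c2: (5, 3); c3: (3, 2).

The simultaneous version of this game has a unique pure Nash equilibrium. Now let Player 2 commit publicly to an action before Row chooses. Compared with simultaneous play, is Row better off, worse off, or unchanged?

worse off

Work backward from Row's decision.
- c1: BR = E, leader payoff 0.
- c2: BR = D, leader payoff 4.
- c3: BR = A, leader payoff 8.
Player 2's induced payoffs are 0, 4, 8, so Player 2 commits to c3. Subgame-perfect outcome: (A, c3) with payoffs (10, 8).
For the simultaneous game, intersect best replies.
Row's best replies: c1→E; c2→D; c3→A.
Player 2's best replies: A→c2; B→c1; C→c3; D→c2; E→c2.
Only (D, c2) has each player best-responding; Nash payoffs (11, 4).
Row earns 10 sequentially versus 11 at the Nash outcome: worse off.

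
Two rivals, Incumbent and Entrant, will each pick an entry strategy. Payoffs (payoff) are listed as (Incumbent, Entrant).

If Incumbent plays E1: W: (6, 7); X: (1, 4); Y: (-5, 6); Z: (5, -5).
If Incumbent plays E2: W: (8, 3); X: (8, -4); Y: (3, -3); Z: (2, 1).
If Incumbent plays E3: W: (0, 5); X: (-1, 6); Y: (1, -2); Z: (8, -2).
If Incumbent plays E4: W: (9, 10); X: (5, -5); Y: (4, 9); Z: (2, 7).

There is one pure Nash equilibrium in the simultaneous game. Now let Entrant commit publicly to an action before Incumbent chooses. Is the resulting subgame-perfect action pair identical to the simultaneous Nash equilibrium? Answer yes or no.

yes

Work backward from Incumbent's decision.
- W: BR = E4, leader payoff 10.
- X: BR = E2, leader payoff -4.
- Y: BR = E4, leader payoff 9.
- Z: BR = E3, leader payoff -2.
Entrant's induced payoffs are 10, -4, 9, -2, so Entrant commits to W. Subgame-perfect outcome: (E4, W) with payoffs (9, 10).
For the simultaneous game, intersect best replies.
Incumbent's best replies: W→E4; X→E2; Y→E4; Z→E3.
Entrant's best replies: E1→W; E2→W; E3→X; E4→W.
Only (E4, W) has each player best-responding; Nash payoffs (9, 10).
Sequential outcome (E4, W) coincides with the Nash profile (E4, W).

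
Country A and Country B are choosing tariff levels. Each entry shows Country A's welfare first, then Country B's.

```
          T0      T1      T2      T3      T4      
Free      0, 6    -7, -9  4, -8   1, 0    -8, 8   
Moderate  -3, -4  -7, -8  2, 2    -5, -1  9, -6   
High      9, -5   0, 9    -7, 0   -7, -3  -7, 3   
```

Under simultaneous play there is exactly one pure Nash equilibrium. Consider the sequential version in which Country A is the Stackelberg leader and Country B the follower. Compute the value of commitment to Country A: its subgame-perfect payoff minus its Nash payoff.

Work backward from Country B's decision.
- Free → Country B plays T4 (best of 6, -9, -8, 0, 8); Country A gets -8.
- Moderate → Country B plays T2 (best of -4, -8, 2, -1, -6); Country A gets 2.
- High → Country B plays T1 (best of -5, 9, 0, -3, 3); Country A gets 0.
Country A's induced payoffs are -8, 2, 0, so Country A commits to Moderate. Subgame-perfect outcome: (Moderate, T2) with payoffs (2, 2).
For the simultaneous game, intersect best replies.
Country A's best replies: T0→High; T1→High; T2→Free; T3→Free; T4→Moderate.
Country B's best replies: Free→T4; Moderate→T2; High→T1.
Only (High, T1) has each player best-responding; Nash payoffs (0, 9).
Country A's commitment gain: 2 − 0 = 2.

2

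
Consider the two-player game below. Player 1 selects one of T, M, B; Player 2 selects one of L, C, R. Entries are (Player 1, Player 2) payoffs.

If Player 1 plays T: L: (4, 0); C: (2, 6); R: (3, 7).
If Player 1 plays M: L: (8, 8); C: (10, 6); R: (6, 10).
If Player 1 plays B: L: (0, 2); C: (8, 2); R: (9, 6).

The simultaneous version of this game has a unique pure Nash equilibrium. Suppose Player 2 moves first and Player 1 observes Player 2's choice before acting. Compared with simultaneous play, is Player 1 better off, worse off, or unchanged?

Player 1 best-responds to each possible Player 2 move:
- L: BR = M, leader payoff 8.
- C: BR = M, leader payoff 6.
- R: BR = B, leader payoff 6.
Maximizing over 8, 6, 6, Player 2 chooses L. Subgame-perfect outcome: (M, L) with payoffs (8, 8).
Now find the simultaneous Nash equilibrium.
Player 1's best replies: L→M; C→M; R→B.
Player 2's best replies: T→R; M→R; B→R.
Only (B, R) has each player best-responding; Nash payoffs (9, 6).
Player 1 earns 8 sequentially versus 9 at the Nash outcome: worse off.

worse off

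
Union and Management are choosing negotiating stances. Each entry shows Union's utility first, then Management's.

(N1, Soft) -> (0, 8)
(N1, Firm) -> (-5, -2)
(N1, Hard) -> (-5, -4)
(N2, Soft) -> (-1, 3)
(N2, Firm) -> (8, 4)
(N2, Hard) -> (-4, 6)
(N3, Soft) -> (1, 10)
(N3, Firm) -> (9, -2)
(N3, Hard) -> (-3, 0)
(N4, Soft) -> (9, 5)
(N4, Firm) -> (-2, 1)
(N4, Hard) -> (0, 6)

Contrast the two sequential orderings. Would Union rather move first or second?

first

If Union leads: Management's best replies are N1→Soft, N2→Hard, N3→Soft, N4→Hard; Union's induced payoffs 0, -4, 1, 0; outcome (N3, Soft), payoffs (1, 10).
If Management leads: Union's best replies are Soft→N4, Firm→N3, Hard→N4; Management's induced payoffs 5, -2, 6; outcome (N4, Hard), payoffs (0, 6).
Union gets 1 moving first and 0 moving second, so Union prefers to move first.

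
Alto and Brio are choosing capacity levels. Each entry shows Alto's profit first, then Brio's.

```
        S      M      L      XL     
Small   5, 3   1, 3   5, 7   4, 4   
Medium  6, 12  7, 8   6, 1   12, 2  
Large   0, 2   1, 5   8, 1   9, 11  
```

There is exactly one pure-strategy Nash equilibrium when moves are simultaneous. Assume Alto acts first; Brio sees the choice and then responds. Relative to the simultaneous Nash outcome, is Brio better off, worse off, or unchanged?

worse off

Solve by backward induction (Alto leads).
- Small → Brio plays L (best of 3, 3, 7, 4); Alto gets 5.
- Medium → Brio plays S (best of 12, 8, 1, 2); Alto gets 6.
- Large → Brio plays XL (best of 2, 5, 1, 11); Alto gets 9.
Maximizing over 5, 6, 9, Alto chooses Large. Subgame-perfect outcome: (Large, XL) with payoffs (9, 11).
Now find the simultaneous Nash equilibrium.
Alto's best replies: S→Medium; M→Medium; L→Large; XL→Medium.
Brio's best replies: Small→L; Medium→S; Large→XL.
The unique mutual best reply is (Medium, S), giving (6, 12).
Brio earns 11 sequentially versus 12 at the Nash outcome: worse off.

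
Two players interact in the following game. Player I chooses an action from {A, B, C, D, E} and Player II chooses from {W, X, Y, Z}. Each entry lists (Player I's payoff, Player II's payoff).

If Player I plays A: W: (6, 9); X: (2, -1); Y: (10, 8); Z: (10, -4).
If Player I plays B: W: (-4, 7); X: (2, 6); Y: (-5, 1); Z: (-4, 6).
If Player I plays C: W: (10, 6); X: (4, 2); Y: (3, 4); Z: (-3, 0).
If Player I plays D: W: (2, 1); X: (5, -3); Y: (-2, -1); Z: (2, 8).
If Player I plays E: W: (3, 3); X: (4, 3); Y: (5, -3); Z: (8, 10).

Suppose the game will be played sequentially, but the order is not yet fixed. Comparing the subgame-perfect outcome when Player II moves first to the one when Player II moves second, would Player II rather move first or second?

If Player I leads: Player II's best replies are A→W, B→W, C→W, D→Z, E→Z; Player I's induced payoffs 6, -4, 10, 2, 8; outcome (C, W), payoffs (10, 6).
If Player II leads: Player I's best replies are W→C, X→D, Y→A, Z→A; Player II's induced payoffs 6, -3, 8, -4; outcome (A, Y), payoffs (10, 8).
Player II gets 8 moving first and 6 moving second, so Player II prefers to move first.

first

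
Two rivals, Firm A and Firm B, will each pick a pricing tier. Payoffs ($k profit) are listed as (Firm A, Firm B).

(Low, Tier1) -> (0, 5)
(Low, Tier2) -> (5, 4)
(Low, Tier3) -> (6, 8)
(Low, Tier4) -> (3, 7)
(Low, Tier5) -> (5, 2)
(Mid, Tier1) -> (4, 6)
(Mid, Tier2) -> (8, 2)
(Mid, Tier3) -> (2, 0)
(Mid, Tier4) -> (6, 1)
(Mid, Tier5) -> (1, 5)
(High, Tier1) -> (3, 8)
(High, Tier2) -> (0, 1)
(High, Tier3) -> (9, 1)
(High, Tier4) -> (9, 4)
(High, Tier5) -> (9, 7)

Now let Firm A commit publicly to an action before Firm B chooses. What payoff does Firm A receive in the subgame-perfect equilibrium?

Solve by backward induction (Firm A leads).
- Low: Firm B compares 5, 4, 8, 7, 2 and picks Tier3; Firm A would get 6.
- Mid: Firm B compares 6, 2, 0, 1, 5 and picks Tier1; Firm A would get 4.
- High: Firm B compares 8, 1, 1, 4, 7 and picks Tier1; Firm A would get 3.
Maximizing over 6, 4, 3, Firm A chooses Low. Subgame-perfect outcome: (Low, Tier3) with payoffs (6, 8).

6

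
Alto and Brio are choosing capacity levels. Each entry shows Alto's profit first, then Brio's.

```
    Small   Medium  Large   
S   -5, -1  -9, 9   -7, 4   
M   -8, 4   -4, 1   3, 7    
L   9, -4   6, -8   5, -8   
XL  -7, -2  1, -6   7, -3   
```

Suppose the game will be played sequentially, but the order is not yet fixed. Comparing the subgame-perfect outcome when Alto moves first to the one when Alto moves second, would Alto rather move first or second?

first

If Alto leads: Brio's best replies are S→Medium, M→Large, L→Small, XL→Small; Alto's induced payoffs -9, 3, 9, -7; outcome (L, Small), payoffs (9, -4).
If Brio leads: Alto's best replies are Small→L, Medium→L, Large→XL; Brio's induced payoffs -4, -8, -3; outcome (XL, Large), payoffs (7, -3).
Alto gets 9 moving first and 7 moving second, so Alto prefers to move first.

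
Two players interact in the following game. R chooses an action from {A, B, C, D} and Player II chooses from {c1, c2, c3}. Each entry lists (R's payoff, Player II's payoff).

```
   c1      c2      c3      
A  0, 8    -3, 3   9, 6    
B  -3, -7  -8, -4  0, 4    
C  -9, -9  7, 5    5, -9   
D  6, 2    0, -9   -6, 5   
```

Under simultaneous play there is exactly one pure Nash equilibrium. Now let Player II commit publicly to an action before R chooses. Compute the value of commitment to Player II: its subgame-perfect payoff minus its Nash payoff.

Work backward from R's decision.
- c1: R compares 0, -3, -9, 6 and picks D; Player II would get 2.
- c2: R compares -3, -8, 7, 0 and picks C; Player II would get 5.
- c3: R compares 9, 0, 5, -6 and picks A; Player II would get 6.
Maximizing over 2, 5, 6, Player II chooses c3. Subgame-perfect outcome: (A, c3) with payoffs (9, 6).
For the simultaneous game, intersect best replies.
R's best replies: c1→D; c2→C; c3→A.
Player II's best replies: A→c1; B→c3; C→c2; D→c3.
Only (C, c2) has each player best-responding; Nash payoffs (7, 5).
Player II's commitment gain: 6 − 5 = 1.

1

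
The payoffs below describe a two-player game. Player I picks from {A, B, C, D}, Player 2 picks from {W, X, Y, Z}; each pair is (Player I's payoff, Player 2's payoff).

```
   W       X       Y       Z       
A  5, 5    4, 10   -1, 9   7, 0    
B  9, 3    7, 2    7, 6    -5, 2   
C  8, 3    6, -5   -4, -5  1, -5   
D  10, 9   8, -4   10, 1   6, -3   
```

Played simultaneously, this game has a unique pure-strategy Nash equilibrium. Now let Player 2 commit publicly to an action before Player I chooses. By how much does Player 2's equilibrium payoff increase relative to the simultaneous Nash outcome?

Work backward from Player I's decision.
- W: Player I compares 5, 9, 8, 10 and picks D; Player 2 would get 9.
- X: Player I compares 4, 7, 6, 8 and picks D; Player 2 would get -4.
- Y: Player I compares -1, 7, -4, 10 and picks D; Player 2 would get 1.
- Z: Player I compares 7, -5, 1, 6 and picks A; Player 2 would get 0.
Among 9, -4, 1, 0, the best is 9 at W. Subgame-perfect outcome: (D, W) with payoffs (10, 9).
Now find the simultaneous Nash equilibrium.
Player I's best replies: W→D; X→D; Y→D; Z→A.
Player 2's best replies: A→X; B→Y; C→W; D→W.
Only (D, W) has each player best-responding; Nash payoffs (10, 9).
Player 2's commitment gain: 9 − 9 = 0.

0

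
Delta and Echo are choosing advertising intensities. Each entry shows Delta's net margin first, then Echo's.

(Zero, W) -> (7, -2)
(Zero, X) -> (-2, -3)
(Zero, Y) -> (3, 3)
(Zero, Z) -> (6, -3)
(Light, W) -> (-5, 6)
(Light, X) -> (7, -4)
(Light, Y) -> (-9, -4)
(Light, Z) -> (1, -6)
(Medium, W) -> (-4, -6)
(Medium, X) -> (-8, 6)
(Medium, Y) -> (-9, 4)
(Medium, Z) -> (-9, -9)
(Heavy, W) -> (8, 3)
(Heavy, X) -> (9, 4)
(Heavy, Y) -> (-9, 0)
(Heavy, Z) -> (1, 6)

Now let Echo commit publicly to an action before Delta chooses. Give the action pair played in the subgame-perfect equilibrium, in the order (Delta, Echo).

(Heavy, X)

Work backward from Delta's decision.
- W: Delta compares 7, -5, -4, 8 and picks Heavy; Echo would get 3.
- X: Delta compares -2, 7, -8, 9 and picks Heavy; Echo would get 4.
- Y: Delta compares 3, -9, -9, -9 and picks Zero; Echo would get 3.
- Z: Delta compares 6, 1, -9, 1 and picks Zero; Echo would get -3.
Among 3, 4, 3, -3, the best is 4 at X. Subgame-perfect outcome: (Heavy, X) with payoffs (9, 4).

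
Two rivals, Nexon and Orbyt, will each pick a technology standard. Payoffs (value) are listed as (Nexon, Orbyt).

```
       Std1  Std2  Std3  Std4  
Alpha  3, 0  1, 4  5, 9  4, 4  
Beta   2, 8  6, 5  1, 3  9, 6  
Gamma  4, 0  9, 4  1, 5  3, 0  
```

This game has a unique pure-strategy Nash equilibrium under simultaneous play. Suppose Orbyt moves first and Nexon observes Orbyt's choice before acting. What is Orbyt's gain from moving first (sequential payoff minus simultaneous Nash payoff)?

Solve by backward induction (Orbyt leads).
- Std1: BR = Gamma, leader payoff 0.
- Std2: BR = Gamma, leader payoff 4.
- Std3: BR = Alpha, leader payoff 9.
- Std4: BR = Beta, leader payoff 6.
Maximizing over 0, 4, 9, 6, Orbyt chooses Std3. Subgame-perfect outcome: (Alpha, Std3) with payoffs (5, 9).
Under simultaneous play:
Nexon's best replies: Std1→Gamma; Std2→Gamma; Std3→Alpha; Std4→Beta.
Orbyt's best replies: Alpha→Std3; Beta→Std1; Gamma→Std3.
The unique mutual best reply is (Alpha, Std3), giving (5, 9).
Orbyt's commitment gain: 9 − 9 = 0.

0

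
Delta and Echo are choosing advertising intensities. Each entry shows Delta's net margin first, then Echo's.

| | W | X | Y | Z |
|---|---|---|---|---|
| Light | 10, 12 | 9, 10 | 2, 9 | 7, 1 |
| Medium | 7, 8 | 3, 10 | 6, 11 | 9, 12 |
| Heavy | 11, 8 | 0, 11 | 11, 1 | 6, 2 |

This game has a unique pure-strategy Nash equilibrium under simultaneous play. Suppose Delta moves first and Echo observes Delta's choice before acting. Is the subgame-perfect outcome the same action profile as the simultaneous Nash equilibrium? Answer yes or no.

Work backward from Echo's decision.
- Light: Echo compares 12, 10, 9, 1 and picks W; Delta would get 10.
- Medium: Echo compares 8, 10, 11, 12 and picks Z; Delta would get 9.
- Heavy: Echo compares 8, 11, 1, 2 and picks X; Delta would get 0.
Among 10, 9, 0, the best is 10 at Light. Subgame-perfect outcome: (Light, W) with payoffs (10, 12).
Under simultaneous play:
Delta's best replies: W→Heavy; X→Light; Y→Heavy; Z→Medium.
Echo's best replies: Light→W; Medium→Z; Heavy→X.
The unique mutual best reply is (Medium, Z), giving (9, 12).
Sequential outcome (Light, W) differs from the Nash profile (Medium, Z).

no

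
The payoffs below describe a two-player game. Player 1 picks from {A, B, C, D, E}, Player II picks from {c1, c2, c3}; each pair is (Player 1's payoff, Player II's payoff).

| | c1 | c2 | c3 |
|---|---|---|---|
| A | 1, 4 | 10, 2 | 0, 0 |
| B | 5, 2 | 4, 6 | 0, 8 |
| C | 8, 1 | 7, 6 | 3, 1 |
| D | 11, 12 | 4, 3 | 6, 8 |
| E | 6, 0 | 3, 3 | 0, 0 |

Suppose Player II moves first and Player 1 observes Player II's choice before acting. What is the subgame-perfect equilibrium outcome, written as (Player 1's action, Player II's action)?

(D, c1)

Solve by backward induction (Player II leads).
- c1: Player 1 compares 1, 5, 8, 11, 6 and picks D; Player II would get 12.
- c2: Player 1 compares 10, 4, 7, 4, 3 and picks A; Player II would get 2.
- c3: Player 1 compares 0, 0, 3, 6, 0 and picks D; Player II would get 8.
Among 12, 2, 8, the best is 12 at c1. Subgame-perfect outcome: (D, c1) with payoffs (11, 12).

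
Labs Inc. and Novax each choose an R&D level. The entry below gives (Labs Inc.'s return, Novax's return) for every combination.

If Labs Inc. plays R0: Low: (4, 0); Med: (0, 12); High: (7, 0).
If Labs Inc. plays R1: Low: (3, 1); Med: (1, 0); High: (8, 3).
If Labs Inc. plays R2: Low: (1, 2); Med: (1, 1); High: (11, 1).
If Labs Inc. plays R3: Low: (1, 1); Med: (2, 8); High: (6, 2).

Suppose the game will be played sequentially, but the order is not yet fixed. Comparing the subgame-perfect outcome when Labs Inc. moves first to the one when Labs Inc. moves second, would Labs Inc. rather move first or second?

If Labs Inc. leads: Novax's best replies are R0→Med, R1→High, R2→Low, R3→Med; Labs Inc.'s induced payoffs 0, 8, 1, 2; outcome (R1, High), payoffs (8, 3).
If Novax leads: Labs Inc.'s best replies are Low→R0, Med→R3, High→R2; Novax's induced payoffs 0, 8, 1; outcome (R3, Med), payoffs (2, 8).
Labs Inc. gets 8 moving first and 2 moving second, so Labs Inc. prefers to move first.

first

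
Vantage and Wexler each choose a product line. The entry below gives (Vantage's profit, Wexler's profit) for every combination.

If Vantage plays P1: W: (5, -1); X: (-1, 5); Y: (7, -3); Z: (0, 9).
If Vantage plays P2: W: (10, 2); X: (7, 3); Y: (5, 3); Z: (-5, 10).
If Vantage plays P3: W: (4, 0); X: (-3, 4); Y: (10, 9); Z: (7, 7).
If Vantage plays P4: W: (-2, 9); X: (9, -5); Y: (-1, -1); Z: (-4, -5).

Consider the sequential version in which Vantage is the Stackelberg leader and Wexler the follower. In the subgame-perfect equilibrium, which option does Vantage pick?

P3

Backward induction with Vantage moving first.
- P1: Wexler compares -1, 5, -3, 9 and picks Z; Vantage would get 0.
- P2: Wexler compares 2, 3, 3, 10 and picks Z; Vantage would get -5.
- P3: Wexler compares 0, 4, 9, 7 and picks Y; Vantage would get 10.
- P4: Wexler compares 9, -5, -1, -5 and picks W; Vantage would get -2.
Maximizing over 0, -5, 10, -2, Vantage chooses P3. Subgame-perfect outcome: (P3, Y) with payoffs (10, 9).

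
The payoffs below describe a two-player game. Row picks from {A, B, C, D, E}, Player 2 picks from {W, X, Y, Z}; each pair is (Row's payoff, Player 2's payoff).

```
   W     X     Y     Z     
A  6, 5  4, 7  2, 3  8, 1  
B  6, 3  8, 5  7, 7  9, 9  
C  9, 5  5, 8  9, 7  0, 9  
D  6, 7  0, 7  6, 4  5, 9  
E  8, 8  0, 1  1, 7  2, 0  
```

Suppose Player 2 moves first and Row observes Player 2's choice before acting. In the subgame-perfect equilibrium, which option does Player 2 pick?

Z

Backward induction with Player 2 moving first.
- W: Row compares 6, 6, 9, 6, 8 and picks C; Player 2 would get 5.
- X: Row compares 4, 8, 5, 0, 0 and picks B; Player 2 would get 5.
- Y: Row compares 2, 7, 9, 6, 1 and picks C; Player 2 would get 7.
- Z: Row compares 8, 9, 0, 5, 2 and picks B; Player 2 would get 9.
Player 2's induced payoffs are 5, 5, 7, 9, so Player 2 commits to Z. Subgame-perfect outcome: (B, Z) with payoffs (9, 9).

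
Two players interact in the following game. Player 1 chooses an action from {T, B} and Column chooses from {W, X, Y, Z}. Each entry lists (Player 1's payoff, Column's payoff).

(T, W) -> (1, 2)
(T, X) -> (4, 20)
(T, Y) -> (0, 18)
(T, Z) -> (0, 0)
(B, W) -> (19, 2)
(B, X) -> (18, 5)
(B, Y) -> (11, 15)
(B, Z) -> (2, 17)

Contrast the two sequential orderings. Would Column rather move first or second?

second

If Player 1 leads: Column's best replies are T→X, B→Z; Player 1's induced payoffs 4, 2; outcome (T, X), payoffs (4, 20).
If Column leads: Player 1's best replies are W→B, X→B, Y→B, Z→B; Column's induced payoffs 2, 5, 15, 17; outcome (B, Z), payoffs (2, 17).
Column gets 17 moving first and 20 moving second, so Column prefers to move second.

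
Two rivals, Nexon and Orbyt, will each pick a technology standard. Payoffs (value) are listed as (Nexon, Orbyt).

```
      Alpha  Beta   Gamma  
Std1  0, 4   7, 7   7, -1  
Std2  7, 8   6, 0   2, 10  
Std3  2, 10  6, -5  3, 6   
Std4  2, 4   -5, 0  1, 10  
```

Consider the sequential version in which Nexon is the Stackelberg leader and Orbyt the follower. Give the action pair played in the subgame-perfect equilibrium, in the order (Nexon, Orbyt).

Orbyt best-responds to each possible Nexon move:
- Std1: Orbyt compares 4, 7, -1 and picks Beta; Nexon would get 7.
- Std2: Orbyt compares 8, 0, 10 and picks Gamma; Nexon would get 2.
- Std3: Orbyt compares 10, -5, 6 and picks Alpha; Nexon would get 2.
- Std4: Orbyt compares 4, 0, 10 and picks Gamma; Nexon would get 1.
Nexon's induced payoffs are 7, 2, 2, 1, so Nexon commits to Std1. Subgame-perfect outcome: (Std1, Beta) with payoffs (7, 7).

(Std1, Beta)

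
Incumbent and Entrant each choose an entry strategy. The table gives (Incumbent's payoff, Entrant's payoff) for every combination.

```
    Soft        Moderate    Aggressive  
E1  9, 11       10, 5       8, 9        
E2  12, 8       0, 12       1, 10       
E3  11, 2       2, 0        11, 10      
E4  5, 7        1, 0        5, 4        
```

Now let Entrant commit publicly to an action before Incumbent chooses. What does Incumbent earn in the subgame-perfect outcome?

11

Incumbent best-responds to each possible Entrant move:
- Soft: Incumbent compares 9, 12, 11, 5 and picks E2; Entrant would get 8.
- Moderate: Incumbent compares 10, 0, 2, 1 and picks E1; Entrant would get 5.
- Aggressive: Incumbent compares 8, 1, 11, 5 and picks E3; Entrant would get 10.
Entrant's induced payoffs are 8, 5, 10, so Entrant commits to Aggressive. Subgame-perfect outcome: (E3, Aggressive) with payoffs (11, 10).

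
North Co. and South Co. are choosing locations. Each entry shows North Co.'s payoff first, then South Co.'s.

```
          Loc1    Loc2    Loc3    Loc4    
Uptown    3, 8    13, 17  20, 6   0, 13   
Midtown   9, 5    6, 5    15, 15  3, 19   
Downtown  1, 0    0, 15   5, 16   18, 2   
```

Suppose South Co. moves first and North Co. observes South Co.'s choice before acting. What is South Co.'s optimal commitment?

Loc2

North Co. best-responds to each possible South Co. move:
- Loc1 → North Co. plays Midtown (best of 3, 9, 1); South Co. gets 5.
- Loc2 → North Co. plays Uptown (best of 13, 6, 0); South Co. gets 17.
- Loc3 → North Co. plays Uptown (best of 20, 15, 5); South Co. gets 6.
- Loc4 → North Co. plays Downtown (best of 0, 3, 18); South Co. gets 2.
Among 5, 17, 6, 2, the best is 17 at Loc2. Subgame-perfect outcome: (Uptown, Loc2) with payoffs (13, 17).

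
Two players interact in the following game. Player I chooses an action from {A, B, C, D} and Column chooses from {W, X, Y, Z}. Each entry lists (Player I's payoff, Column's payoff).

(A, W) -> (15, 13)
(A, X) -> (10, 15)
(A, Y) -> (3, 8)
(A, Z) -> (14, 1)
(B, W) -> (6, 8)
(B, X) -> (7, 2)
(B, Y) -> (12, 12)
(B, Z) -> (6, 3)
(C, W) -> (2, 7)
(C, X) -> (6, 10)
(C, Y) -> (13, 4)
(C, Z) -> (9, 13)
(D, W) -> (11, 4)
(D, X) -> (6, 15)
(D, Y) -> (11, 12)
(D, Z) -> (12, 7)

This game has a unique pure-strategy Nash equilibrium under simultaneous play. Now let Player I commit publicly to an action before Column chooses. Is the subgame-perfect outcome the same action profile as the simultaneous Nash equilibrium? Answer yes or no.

no

Backward induction with Player I moving first.
- A → Column plays X (best of 13, 15, 8, 1); Player I gets 10.
- B → Column plays Y (best of 8, 2, 12, 3); Player I gets 12.
- C → Column plays Z (best of 7, 10, 4, 13); Player I gets 9.
- D → Column plays X (best of 4, 15, 12, 7); Player I gets 6.
Among 10, 12, 9, 6, the best is 12 at B. Subgame-perfect outcome: (B, Y) with payoffs (12, 12).
Now find the simultaneous Nash equilibrium.
Player I's best replies: W→A; X→A; Y→C; Z→A.
Column's best replies: A→X; B→Y; C→Z; D→X.
Only (A, X) has each player best-responding; Nash payoffs (10, 15).
Sequential outcome (B, Y) differs from the Nash profile (A, X).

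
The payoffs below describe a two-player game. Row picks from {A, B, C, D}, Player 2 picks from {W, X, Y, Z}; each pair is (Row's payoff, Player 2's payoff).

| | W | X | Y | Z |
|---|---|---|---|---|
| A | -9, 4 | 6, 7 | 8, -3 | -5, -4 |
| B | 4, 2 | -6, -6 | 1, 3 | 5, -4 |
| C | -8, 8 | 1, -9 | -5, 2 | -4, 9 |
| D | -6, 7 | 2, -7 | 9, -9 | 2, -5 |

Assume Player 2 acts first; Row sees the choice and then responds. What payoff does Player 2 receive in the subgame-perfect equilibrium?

7

Solve by backward induction (Player 2 leads).
- W: BR = B, leader payoff 2.
- X: BR = A, leader payoff 7.
- Y: BR = D, leader payoff -9.
- Z: BR = B, leader payoff -4.
Player 2's induced payoffs are 2, 7, -9, -4, so Player 2 commits to X. Subgame-perfect outcome: (A, X) with payoffs (6, 7).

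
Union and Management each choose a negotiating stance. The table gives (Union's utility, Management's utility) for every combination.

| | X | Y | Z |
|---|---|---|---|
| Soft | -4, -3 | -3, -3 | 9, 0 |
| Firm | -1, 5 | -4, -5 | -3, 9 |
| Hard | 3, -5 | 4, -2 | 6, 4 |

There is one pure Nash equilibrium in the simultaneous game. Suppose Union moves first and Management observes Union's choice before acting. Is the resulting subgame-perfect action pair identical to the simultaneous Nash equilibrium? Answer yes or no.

Solve by backward induction (Union leads).
- Soft: Management compares -3, -3, 0 and picks Z; Union would get 9.
- Firm: Management compares 5, -5, 9 and picks Z; Union would get -3.
- Hard: Management compares -5, -2, 4 and picks Z; Union would get 6.
Maximizing over 9, -3, 6, Union chooses Soft. Subgame-perfect outcome: (Soft, Z) with payoffs (9, 0).
For the simultaneous game, intersect best replies.
Union's best replies: X→Hard; Y→Hard; Z→Soft.
Management's best replies: Soft→Z; Firm→Z; Hard→Z.
The unique mutual best reply is (Soft, Z), giving (9, 0).
Sequential outcome (Soft, Z) coincides with the Nash profile (Soft, Z).

yes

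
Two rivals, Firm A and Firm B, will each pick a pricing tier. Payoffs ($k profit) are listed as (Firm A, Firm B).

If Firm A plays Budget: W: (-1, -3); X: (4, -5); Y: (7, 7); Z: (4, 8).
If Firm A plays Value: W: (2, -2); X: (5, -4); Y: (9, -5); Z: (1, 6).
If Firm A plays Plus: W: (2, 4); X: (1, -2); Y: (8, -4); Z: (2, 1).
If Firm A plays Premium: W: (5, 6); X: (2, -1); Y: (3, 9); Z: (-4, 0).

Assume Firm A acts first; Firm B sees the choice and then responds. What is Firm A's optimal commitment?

Budget

Backward induction with Firm A moving first.
- Budget → Firm B plays Z (best of -3, -5, 7, 8); Firm A gets 4.
- Value → Firm B plays Z (best of -2, -4, -5, 6); Firm A gets 1.
- Plus → Firm B plays W (best of 4, -2, -4, 1); Firm A gets 2.
- Premium → Firm B plays Y (best of 6, -1, 9, 0); Firm A gets 3.
Among 4, 1, 2, 3, the best is 4 at Budget. Subgame-perfect outcome: (Budget, Z) with payoffs (4, 8).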